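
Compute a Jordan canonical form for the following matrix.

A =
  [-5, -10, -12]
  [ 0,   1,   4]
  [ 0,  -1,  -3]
J_1(-5) ⊕ J_2(-1)

The characteristic polynomial is
  det(x·I − A) = x^3 + 7*x^2 + 11*x + 5 = (x + 1)^2*(x + 5)

Eigenvalues and multiplicities (the geometric multiplicity of λ is n − rank(A − λI), which equals the number of Jordan blocks for λ):
  λ = -5: algebraic multiplicity = 1, geometric multiplicity = 1
  λ = -1: algebraic multiplicity = 2, geometric multiplicity = 1

Determining the block sizes for each eigenvalue:
  λ = -5: one block (gm = 1), so the single block has size am = 1 → block sizes [1]
  λ = -1: one block (gm = 1), so the single block has size am = 2 → block sizes [2]

Assembling the blocks gives a Jordan form
J =
  [-5,  0,  0]
  [ 0, -1,  1]
  [ 0,  0, -1]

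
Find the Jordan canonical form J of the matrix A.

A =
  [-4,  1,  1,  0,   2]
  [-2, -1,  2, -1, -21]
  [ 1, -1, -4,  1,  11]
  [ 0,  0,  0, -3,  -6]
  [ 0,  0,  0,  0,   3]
J_2(-3) ⊕ J_2(-3) ⊕ J_1(3)

The characteristic polynomial is
  det(x·I − A) = x^5 + 9*x^4 + 18*x^3 - 54*x^2 - 243*x - 243 = (x - 3)*(x + 3)^4

Eigenvalues and multiplicities (the geometric multiplicity of λ is n − rank(A − λI), which equals the number of Jordan blocks for λ):
  λ = -3: algebraic multiplicity = 4, geometric multiplicity = 2
  λ = 3: algebraic multiplicity = 1, geometric multiplicity = 1

Determining the block sizes for each eigenvalue:
  λ = -3: with am = 4 and gm = 2, the partition is not yet determined (e.g. several partitions of 4 into 2 parts exist). Let N = A − (-3)·I. Computing rank(N^1) = 3, rank(N^2) = 1; the number of blocks of size ≥ j is rank(N^{j−1}) − rank(N^j), giving [2, 2]. So we have 2 block(s) of size 2 → block sizes [2, 2]
  λ = 3: one block (gm = 1), so the single block has size am = 1 → block sizes [1]

Assembling the blocks gives a Jordan form
J =
  [-3,  1,  0,  0, 0]
  [ 0, -3,  0,  0, 0]
  [ 0,  0, -3,  1, 0]
  [ 0,  0,  0, -3, 0]
  [ 0,  0,  0,  0, 3]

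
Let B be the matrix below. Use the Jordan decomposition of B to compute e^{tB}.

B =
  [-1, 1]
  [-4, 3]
e^{tB} =
  [-2*t*exp(t) + exp(t), t*exp(t)]
  [-4*t*exp(t), 2*t*exp(t) + exp(t)]

Strategy: write B = P · J · P⁻¹ where J is a Jordan canonical form, so e^{tB} = P · e^{tJ} · P⁻¹, and e^{tJ} can be computed block-by-block.

B has Jordan form
J =
  [1, 1]
  [0, 1]
(up to reordering of blocks).

Per-block formulas:
  For a 2×2 Jordan block J_2(1): exp(t · J_2(1)) = e^(1t)·(I + t·N), where N is the 2×2 nilpotent shift.

After assembling e^{tJ} and conjugating by P, we get:

e^{tB} =
  [-2*t*exp(t) + exp(t), t*exp(t)]
  [-4*t*exp(t), 2*t*exp(t) + exp(t)]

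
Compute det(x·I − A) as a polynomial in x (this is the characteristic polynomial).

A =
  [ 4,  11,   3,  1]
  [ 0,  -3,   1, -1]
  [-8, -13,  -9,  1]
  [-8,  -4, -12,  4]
x^4 + 4*x^3

Expanding det(x·I − A) (e.g. by cofactor expansion or by noting that A is similar to its Jordan form J, which has the same characteristic polynomial as A) gives
  χ_A(x) = x^4 + 4*x^3
which factors as x^3*(x + 4). The eigenvalues (with algebraic multiplicities) are λ = -4 with multiplicity 1, λ = 0 with multiplicity 3.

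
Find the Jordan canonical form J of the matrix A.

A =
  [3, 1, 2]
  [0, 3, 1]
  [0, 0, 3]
J_3(3)

The characteristic polynomial is
  det(x·I − A) = x^3 - 9*x^2 + 27*x - 27 = (x - 3)^3

Eigenvalues and multiplicities (the geometric multiplicity of λ is n − rank(A − λI), which equals the number of Jordan blocks for λ):
  λ = 3: algebraic multiplicity = 3, geometric multiplicity = 1

Determining the block sizes for each eigenvalue:
  λ = 3: one block (gm = 1), so the single block has size am = 3 → block sizes [3]

Assembling the blocks gives a Jordan form
J =
  [3, 1, 0]
  [0, 3, 1]
  [0, 0, 3]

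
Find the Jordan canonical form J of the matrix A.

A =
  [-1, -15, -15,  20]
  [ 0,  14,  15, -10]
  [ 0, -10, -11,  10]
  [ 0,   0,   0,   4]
J_1(-1) ⊕ J_1(-1) ⊕ J_1(4) ⊕ J_1(4)

The characteristic polynomial is
  det(x·I − A) = x^4 - 6*x^3 + x^2 + 24*x + 16 = (x - 4)^2*(x + 1)^2

Eigenvalues and multiplicities (the geometric multiplicity of λ is n − rank(A − λI), which equals the number of Jordan blocks for λ):
  λ = -1: algebraic multiplicity = 2, geometric multiplicity = 2
  λ = 4: algebraic multiplicity = 2, geometric multiplicity = 2

Determining the block sizes for each eigenvalue:
  λ = -1: gm = am = 2, so every block has size 1 → block sizes [1, 1]
  λ = 4: gm = am = 2, so every block has size 1 → block sizes [1, 1]

Assembling the blocks gives a Jordan form
J =
  [-1,  0, 0, 0]
  [ 0, -1, 0, 0]
  [ 0,  0, 4, 0]
  [ 0,  0, 0, 4]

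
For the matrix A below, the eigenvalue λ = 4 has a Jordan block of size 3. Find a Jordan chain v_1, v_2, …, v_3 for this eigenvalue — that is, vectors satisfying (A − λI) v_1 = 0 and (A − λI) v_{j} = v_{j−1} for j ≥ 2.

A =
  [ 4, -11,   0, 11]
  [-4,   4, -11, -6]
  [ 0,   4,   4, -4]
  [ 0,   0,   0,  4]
A Jordan chain for λ = 4 of length 3:
v_1 = (44, 0, -16, 0)ᵀ
v_2 = (0, -4, 0, 0)ᵀ
v_3 = (1, 0, 0, 0)ᵀ

Let N = A − (4)·I. We want v_3 with N^3 v_3 = 0 but N^2 v_3 ≠ 0; then v_{j-1} := N · v_j for j = 3, …, 2.

Pick v_3 = (1, 0, 0, 0)ᵀ.
Then v_2 = N · v_3 = (0, -4, 0, 0)ᵀ.
Then v_1 = N · v_2 = (44, 0, -16, 0)ᵀ.

Sanity check: (A − (4)·I) v_1 = (0, 0, 0, 0)ᵀ = 0. ✓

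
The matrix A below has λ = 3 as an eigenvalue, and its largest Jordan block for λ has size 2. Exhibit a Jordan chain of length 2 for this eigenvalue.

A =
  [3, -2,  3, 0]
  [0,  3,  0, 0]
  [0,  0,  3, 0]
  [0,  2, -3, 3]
A Jordan chain for λ = 3 of length 2:
v_1 = (-2, 0, 0, 2)ᵀ
v_2 = (0, 1, 0, 0)ᵀ

Let N = A − (3)·I. We want v_2 with N^2 v_2 = 0 but N^1 v_2 ≠ 0; then v_{j-1} := N · v_j for j = 2, …, 2.

Pick v_2 = (0, 1, 0, 0)ᵀ.
Then v_1 = N · v_2 = (-2, 0, 0, 2)ᵀ.

Sanity check: (A − (3)·I) v_1 = (0, 0, 0, 0)ᵀ = 0. ✓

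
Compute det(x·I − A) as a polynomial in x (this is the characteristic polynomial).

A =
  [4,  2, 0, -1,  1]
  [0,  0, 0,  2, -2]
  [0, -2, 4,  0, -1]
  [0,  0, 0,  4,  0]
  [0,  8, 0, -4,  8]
x^5 - 20*x^4 + 160*x^3 - 640*x^2 + 1280*x - 1024

Expanding det(x·I − A) (e.g. by cofactor expansion or by noting that A is similar to its Jordan form J, which has the same characteristic polynomial as A) gives
  χ_A(x) = x^5 - 20*x^4 + 160*x^3 - 640*x^2 + 1280*x - 1024
which factors as (x - 4)^5. The eigenvalues (with algebraic multiplicities) are λ = 4 with multiplicity 5.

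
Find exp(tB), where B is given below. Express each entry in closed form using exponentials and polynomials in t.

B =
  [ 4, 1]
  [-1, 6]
e^{tB} =
  [-t*exp(5*t) + exp(5*t), t*exp(5*t)]
  [-t*exp(5*t), t*exp(5*t) + exp(5*t)]

Strategy: write B = P · J · P⁻¹ where J is a Jordan canonical form, so e^{tB} = P · e^{tJ} · P⁻¹, and e^{tJ} can be computed block-by-block.

B has Jordan form
J =
  [5, 1]
  [0, 5]
(up to reordering of blocks).

Per-block formulas:
  For a 2×2 Jordan block J_2(5): exp(t · J_2(5)) = e^(5t)·(I + t·N), where N is the 2×2 nilpotent shift.

After assembling e^{tJ} and conjugating by P, we get:

e^{tB} =
  [-t*exp(5*t) + exp(5*t), t*exp(5*t)]
  [-t*exp(5*t), t*exp(5*t) + exp(5*t)]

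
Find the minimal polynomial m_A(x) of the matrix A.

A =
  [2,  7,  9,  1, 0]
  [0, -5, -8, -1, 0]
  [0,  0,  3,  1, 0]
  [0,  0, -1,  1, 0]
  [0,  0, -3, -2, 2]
x^4 - x^3 - 18*x^2 + 52*x - 40

The characteristic polynomial is χ_A(x) = (x - 2)^4*(x + 5), so the eigenvalues are known. The minimal polynomial is
  m_A(x) = Π_λ (x − λ)^{k_λ}
where k_λ is the size of the *largest* Jordan block for λ (equivalently, the smallest k with (A − λI)^k v = 0 for every generalised eigenvector v of λ).

  λ = -5: largest Jordan block has size 1, contributing (x + 5)
  λ = 2: largest Jordan block has size 3, contributing (x − 2)^3

So m_A(x) = (x - 2)^3*(x + 5) = x^4 - x^3 - 18*x^2 + 52*x - 40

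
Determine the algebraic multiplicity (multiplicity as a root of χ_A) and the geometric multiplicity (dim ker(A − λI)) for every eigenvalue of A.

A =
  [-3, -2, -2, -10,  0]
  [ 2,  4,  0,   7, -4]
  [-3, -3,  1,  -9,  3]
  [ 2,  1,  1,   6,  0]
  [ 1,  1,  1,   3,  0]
λ = 1: alg = 4, geom = 2; λ = 4: alg = 1, geom = 1

Step 1 — factor the characteristic polynomial to read off the algebraic multiplicities:
  χ_A(x) = (x - 4)*(x - 1)^4

Step 2 — compute geometric multiplicities via the rank-nullity identity g(λ) = n − rank(A − λI):
  rank(A − (1)·I) = 3, so dim ker(A − (1)·I) = n − 3 = 2
  rank(A − (4)·I) = 4, so dim ker(A − (4)·I) = n − 4 = 1

Summary:
  λ = 1: algebraic multiplicity = 4, geometric multiplicity = 2
  λ = 4: algebraic multiplicity = 1, geometric multiplicity = 1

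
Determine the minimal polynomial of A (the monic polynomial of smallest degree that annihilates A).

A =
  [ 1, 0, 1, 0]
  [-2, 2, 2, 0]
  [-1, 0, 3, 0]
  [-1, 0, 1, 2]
x^2 - 4*x + 4

The characteristic polynomial is χ_A(x) = (x - 2)^4, so the eigenvalues are known. The minimal polynomial is
  m_A(x) = Π_λ (x − λ)^{k_λ}
where k_λ is the size of the *largest* Jordan block for λ (equivalently, the smallest k with (A − λI)^k v = 0 for every generalised eigenvector v of λ).

  λ = 2: largest Jordan block has size 2, contributing (x − 2)^2

So m_A(x) = (x - 2)^2 = x^2 - 4*x + 4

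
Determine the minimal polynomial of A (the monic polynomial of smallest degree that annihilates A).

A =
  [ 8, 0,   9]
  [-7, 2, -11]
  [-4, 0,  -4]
x^3 - 6*x^2 + 12*x - 8

The characteristic polynomial is χ_A(x) = (x - 2)^3, so the eigenvalues are known. The minimal polynomial is
  m_A(x) = Π_λ (x − λ)^{k_λ}
where k_λ is the size of the *largest* Jordan block for λ (equivalently, the smallest k with (A − λI)^k v = 0 for every generalised eigenvector v of λ).

  λ = 2: largest Jordan block has size 3, contributing (x − 2)^3

So m_A(x) = (x - 2)^3 = x^3 - 6*x^2 + 12*x - 8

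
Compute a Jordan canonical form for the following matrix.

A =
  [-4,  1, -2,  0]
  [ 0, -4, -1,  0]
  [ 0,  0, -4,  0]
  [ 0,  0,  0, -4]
J_3(-4) ⊕ J_1(-4)

The characteristic polynomial is
  det(x·I − A) = x^4 + 16*x^3 + 96*x^2 + 256*x + 256 = (x + 4)^4

Eigenvalues and multiplicities (the geometric multiplicity of λ is n − rank(A − λI), which equals the number of Jordan blocks for λ):
  λ = -4: algebraic multiplicity = 4, geometric multiplicity = 2

Determining the block sizes for each eigenvalue:
  λ = -4: with am = 4 and gm = 2, the partition is not yet determined (e.g. several partitions of 4 into 2 parts exist). Let N = A − (-4)·I. Computing rank(N^1) = 2, rank(N^2) = 1, rank(N^3) = 0; the number of blocks of size ≥ j is rank(N^{j−1}) − rank(N^j), giving [2, 1, 1]. So we have 1 block(s) of size 3, 1 block(s) of size 1 → block sizes [3, 1]

Assembling the blocks gives a Jordan form
J =
  [-4,  1,  0,  0]
  [ 0, -4,  1,  0]
  [ 0,  0, -4,  0]
  [ 0,  0,  0, -4]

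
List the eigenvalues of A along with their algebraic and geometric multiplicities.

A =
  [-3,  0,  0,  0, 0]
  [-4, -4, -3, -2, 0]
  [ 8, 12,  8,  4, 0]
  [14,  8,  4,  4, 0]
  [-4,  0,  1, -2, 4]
λ = -3: alg = 1, geom = 1; λ = 2: alg = 2, geom = 1; λ = 4: alg = 2, geom = 2

Step 1 — factor the characteristic polynomial to read off the algebraic multiplicities:
  χ_A(x) = (x - 4)^2*(x - 2)^2*(x + 3)

Step 2 — compute geometric multiplicities via the rank-nullity identity g(λ) = n − rank(A − λI):
  rank(A − (-3)·I) = 4, so dim ker(A − (-3)·I) = n − 4 = 1
  rank(A − (2)·I) = 4, so dim ker(A − (2)·I) = n − 4 = 1
  rank(A − (4)·I) = 3, so dim ker(A − (4)·I) = n − 3 = 2

Summary:
  λ = -3: algebraic multiplicity = 1, geometric multiplicity = 1
  λ = 2: algebraic multiplicity = 2, geometric multiplicity = 1
  λ = 4: algebraic multiplicity = 2, geometric multiplicity = 2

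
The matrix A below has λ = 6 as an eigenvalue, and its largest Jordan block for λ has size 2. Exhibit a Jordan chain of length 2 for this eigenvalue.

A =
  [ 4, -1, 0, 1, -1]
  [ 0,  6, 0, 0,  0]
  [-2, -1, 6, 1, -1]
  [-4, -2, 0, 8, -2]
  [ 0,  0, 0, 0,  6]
A Jordan chain for λ = 6 of length 2:
v_1 = (-2, 0, -2, -4, 0)ᵀ
v_2 = (1, 0, 0, 0, 0)ᵀ

Let N = A − (6)·I. We want v_2 with N^2 v_2 = 0 but N^1 v_2 ≠ 0; then v_{j-1} := N · v_j for j = 2, …, 2.

Pick v_2 = (1, 0, 0, 0, 0)ᵀ.
Then v_1 = N · v_2 = (-2, 0, -2, -4, 0)ᵀ.

Sanity check: (A − (6)·I) v_1 = (0, 0, 0, 0, 0)ᵀ = 0. ✓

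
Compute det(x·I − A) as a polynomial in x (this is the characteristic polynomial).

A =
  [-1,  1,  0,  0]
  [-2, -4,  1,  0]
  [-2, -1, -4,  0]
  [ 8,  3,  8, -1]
x^4 + 10*x^3 + 36*x^2 + 54*x + 27

Expanding det(x·I − A) (e.g. by cofactor expansion or by noting that A is similar to its Jordan form J, which has the same characteristic polynomial as A) gives
  χ_A(x) = x^4 + 10*x^3 + 36*x^2 + 54*x + 27
which factors as (x + 1)*(x + 3)^3. The eigenvalues (with algebraic multiplicities) are λ = -3 with multiplicity 3, λ = -1 with multiplicity 1.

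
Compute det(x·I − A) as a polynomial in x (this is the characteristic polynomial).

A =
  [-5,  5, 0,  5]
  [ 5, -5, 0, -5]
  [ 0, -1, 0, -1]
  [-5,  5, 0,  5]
x^4 + 5*x^3

Expanding det(x·I − A) (e.g. by cofactor expansion or by noting that A is similar to its Jordan form J, which has the same characteristic polynomial as A) gives
  χ_A(x) = x^4 + 5*x^3
which factors as x^3*(x + 5). The eigenvalues (with algebraic multiplicities) are λ = -5 with multiplicity 1, λ = 0 with multiplicity 3.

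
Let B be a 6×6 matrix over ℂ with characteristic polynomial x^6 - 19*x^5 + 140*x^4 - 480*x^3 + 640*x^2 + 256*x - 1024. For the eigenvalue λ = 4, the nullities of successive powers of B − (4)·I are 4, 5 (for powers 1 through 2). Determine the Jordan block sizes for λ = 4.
Block sizes for λ = 4: [2, 1, 1, 1]

From the dimensions of kernels of powers, the number of Jordan blocks of size at least j is d_j − d_{j−1} where d_j = dim ker(N^j) (with d_0 = 0). Computing the differences gives [4, 1].
The number of blocks of size exactly k is (#blocks of size ≥ k) − (#blocks of size ≥ k + 1), so the partition is: 3 block(s) of size 1, 1 block(s) of size 2.
In nonincreasing order the block sizes are [2, 1, 1, 1].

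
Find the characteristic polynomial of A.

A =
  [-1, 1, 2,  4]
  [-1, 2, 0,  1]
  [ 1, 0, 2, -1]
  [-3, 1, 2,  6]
x^4 - 9*x^3 + 30*x^2 - 44*x + 24

Expanding det(x·I − A) (e.g. by cofactor expansion or by noting that A is similar to its Jordan form J, which has the same characteristic polynomial as A) gives
  χ_A(x) = x^4 - 9*x^3 + 30*x^2 - 44*x + 24
which factors as (x - 3)*(x - 2)^3. The eigenvalues (with algebraic multiplicities) are λ = 2 with multiplicity 3, λ = 3 with multiplicity 1.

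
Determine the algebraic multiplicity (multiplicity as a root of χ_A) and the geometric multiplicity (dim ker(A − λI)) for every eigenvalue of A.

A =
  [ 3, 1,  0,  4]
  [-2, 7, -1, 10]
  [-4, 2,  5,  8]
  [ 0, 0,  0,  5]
λ = 5: alg = 4, geom = 2

Step 1 — factor the characteristic polynomial to read off the algebraic multiplicities:
  χ_A(x) = (x - 5)^4

Step 2 — compute geometric multiplicities via the rank-nullity identity g(λ) = n − rank(A − λI):
  rank(A − (5)·I) = 2, so dim ker(A − (5)·I) = n − 2 = 2

Summary:
  λ = 5: algebraic multiplicity = 4, geometric multiplicity = 2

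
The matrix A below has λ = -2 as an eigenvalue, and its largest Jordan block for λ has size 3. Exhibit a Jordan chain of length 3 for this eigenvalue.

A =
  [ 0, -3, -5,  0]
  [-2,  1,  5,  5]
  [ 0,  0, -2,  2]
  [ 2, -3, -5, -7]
A Jordan chain for λ = -2 of length 3:
v_1 = (10, 0, 4, 0)ᵀ
v_2 = (2, -2, 0, 2)ᵀ
v_3 = (1, 0, 0, 0)ᵀ

Let N = A − (-2)·I. We want v_3 with N^3 v_3 = 0 but N^2 v_3 ≠ 0; then v_{j-1} := N · v_j for j = 3, …, 2.

Pick v_3 = (1, 0, 0, 0)ᵀ.
Then v_2 = N · v_3 = (2, -2, 0, 2)ᵀ.
Then v_1 = N · v_2 = (10, 0, 4, 0)ᵀ.

Sanity check: (A − (-2)·I) v_1 = (0, 0, 0, 0)ᵀ = 0. ✓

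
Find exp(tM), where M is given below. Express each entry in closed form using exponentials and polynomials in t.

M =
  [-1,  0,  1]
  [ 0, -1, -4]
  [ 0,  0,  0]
e^{tM} =
  [exp(-t), 0, 1 - exp(-t)]
  [0, exp(-t), -4 + 4*exp(-t)]
  [0, 0, 1]

Strategy: write M = P · J · P⁻¹ where J is a Jordan canonical form, so e^{tM} = P · e^{tJ} · P⁻¹, and e^{tJ} can be computed block-by-block.

M has Jordan form
J =
  [-1,  0, 0]
  [ 0, -1, 0]
  [ 0,  0, 0]
(up to reordering of blocks).

Per-block formulas:
  For a 1×1 block at λ = -1: exp(t · [-1]) = [e^(-1t)].
  For a 1×1 block at λ = 0: exp(t · [0]) = [e^(0t)].

After assembling e^{tJ} and conjugating by P, we get:

e^{tM} =
  [exp(-t), 0, 1 - exp(-t)]
  [0, exp(-t), -4 + 4*exp(-t)]
  [0, 0, 1]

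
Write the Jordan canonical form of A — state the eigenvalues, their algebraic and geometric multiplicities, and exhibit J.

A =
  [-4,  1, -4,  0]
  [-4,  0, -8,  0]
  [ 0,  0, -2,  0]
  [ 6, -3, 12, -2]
J_2(-2) ⊕ J_1(-2) ⊕ J_1(-2)

The characteristic polynomial is
  det(x·I − A) = x^4 + 8*x^3 + 24*x^2 + 32*x + 16 = (x + 2)^4

Eigenvalues and multiplicities (the geometric multiplicity of λ is n − rank(A − λI), which equals the number of Jordan blocks for λ):
  λ = -2: algebraic multiplicity = 4, geometric multiplicity = 3

Determining the block sizes for each eigenvalue:
  λ = -2: 3 blocks summing to 4 forces exactly one block of size 2 and the rest size 1 → block sizes [2, 1, 1]

Assembling the blocks gives a Jordan form
J =
  [-2,  1,  0,  0]
  [ 0, -2,  0,  0]
  [ 0,  0, -2,  0]
  [ 0,  0,  0, -2]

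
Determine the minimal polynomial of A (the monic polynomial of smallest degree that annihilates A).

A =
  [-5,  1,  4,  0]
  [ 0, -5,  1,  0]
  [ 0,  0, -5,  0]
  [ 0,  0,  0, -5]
x^3 + 15*x^2 + 75*x + 125

The characteristic polynomial is χ_A(x) = (x + 5)^4, so the eigenvalues are known. The minimal polynomial is
  m_A(x) = Π_λ (x − λ)^{k_λ}
where k_λ is the size of the *largest* Jordan block for λ (equivalently, the smallest k with (A − λI)^k v = 0 for every generalised eigenvector v of λ).

  λ = -5: largest Jordan block has size 3, contributing (x + 5)^3

So m_A(x) = (x + 5)^3 = x^3 + 15*x^2 + 75*x + 125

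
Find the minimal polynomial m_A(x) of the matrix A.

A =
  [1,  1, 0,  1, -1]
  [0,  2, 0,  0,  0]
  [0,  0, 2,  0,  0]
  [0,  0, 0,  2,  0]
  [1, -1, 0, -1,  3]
x^2 - 4*x + 4

The characteristic polynomial is χ_A(x) = (x - 2)^5, so the eigenvalues are known. The minimal polynomial is
  m_A(x) = Π_λ (x − λ)^{k_λ}
where k_λ is the size of the *largest* Jordan block for λ (equivalently, the smallest k with (A − λI)^k v = 0 for every generalised eigenvector v of λ).

  λ = 2: largest Jordan block has size 2, contributing (x − 2)^2

So m_A(x) = (x - 2)^2 = x^2 - 4*x + 4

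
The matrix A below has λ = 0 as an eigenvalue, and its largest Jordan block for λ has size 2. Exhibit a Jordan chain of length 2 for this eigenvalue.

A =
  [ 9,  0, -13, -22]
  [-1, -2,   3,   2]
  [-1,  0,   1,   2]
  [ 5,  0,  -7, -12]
A Jordan chain for λ = 0 of length 2:
v_1 = (1, -1, -1, 1)ᵀ
v_2 = (3, 2, 2, 0)ᵀ

Let N = A − (0)·I. We want v_2 with N^2 v_2 = 0 but N^1 v_2 ≠ 0; then v_{j-1} := N · v_j for j = 2, …, 2.

Pick v_2 = (3, 2, 2, 0)ᵀ.
Then v_1 = N · v_2 = (1, -1, -1, 1)ᵀ.

Sanity check: (A − (0)·I) v_1 = (0, 0, 0, 0)ᵀ = 0. ✓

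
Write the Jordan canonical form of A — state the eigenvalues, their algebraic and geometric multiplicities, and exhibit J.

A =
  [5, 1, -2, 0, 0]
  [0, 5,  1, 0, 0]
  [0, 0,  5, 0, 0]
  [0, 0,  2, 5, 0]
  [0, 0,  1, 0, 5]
J_3(5) ⊕ J_1(5) ⊕ J_1(5)

The characteristic polynomial is
  det(x·I − A) = x^5 - 25*x^4 + 250*x^3 - 1250*x^2 + 3125*x - 3125 = (x - 5)^5

Eigenvalues and multiplicities (the geometric multiplicity of λ is n − rank(A − λI), which equals the number of Jordan blocks for λ):
  λ = 5: algebraic multiplicity = 5, geometric multiplicity = 3

Determining the block sizes for each eigenvalue:
  λ = 5: with am = 5 and gm = 3, the partition is not yet determined (e.g. several partitions of 5 into 3 parts exist). Let N = A − (5)·I. Computing rank(N^1) = 2, rank(N^2) = 1, rank(N^3) = 0; the number of blocks of size ≥ j is rank(N^{j−1}) − rank(N^j), giving [3, 1, 1]. So we have 1 block(s) of size 3, 2 block(s) of size 1 → block sizes [3, 1, 1]

Assembling the blocks gives a Jordan form
J =
  [5, 1, 0, 0, 0]
  [0, 5, 1, 0, 0]
  [0, 0, 5, 0, 0]
  [0, 0, 0, 5, 0]
  [0, 0, 0, 0, 5]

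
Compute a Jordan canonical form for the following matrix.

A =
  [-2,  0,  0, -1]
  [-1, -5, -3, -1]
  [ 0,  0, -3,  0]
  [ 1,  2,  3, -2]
J_3(-3) ⊕ J_1(-3)

The characteristic polynomial is
  det(x·I − A) = x^4 + 12*x^3 + 54*x^2 + 108*x + 81 = (x + 3)^4

Eigenvalues and multiplicities (the geometric multiplicity of λ is n − rank(A − λI), which equals the number of Jordan blocks for λ):
  λ = -3: algebraic multiplicity = 4, geometric multiplicity = 2

Determining the block sizes for each eigenvalue:
  λ = -3: with am = 4 and gm = 2, the partition is not yet determined (e.g. several partitions of 4 into 2 parts exist). Let N = A − (-3)·I. Computing rank(N^1) = 2, rank(N^2) = 1, rank(N^3) = 0; the number of blocks of size ≥ j is rank(N^{j−1}) − rank(N^j), giving [2, 1, 1]. So we have 1 block(s) of size 3, 1 block(s) of size 1 → block sizes [3, 1]

Assembling the blocks gives a Jordan form
J =
  [-3,  1,  0,  0]
  [ 0, -3,  1,  0]
  [ 0,  0, -3,  0]
  [ 0,  0,  0, -3]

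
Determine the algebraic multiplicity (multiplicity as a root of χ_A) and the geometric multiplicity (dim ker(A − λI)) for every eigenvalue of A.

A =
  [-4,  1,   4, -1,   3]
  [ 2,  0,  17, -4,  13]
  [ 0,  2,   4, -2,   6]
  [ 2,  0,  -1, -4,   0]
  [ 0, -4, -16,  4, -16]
λ = -4: alg = 5, geom = 2

Step 1 — factor the characteristic polynomial to read off the algebraic multiplicities:
  χ_A(x) = (x + 4)^5

Step 2 — compute geometric multiplicities via the rank-nullity identity g(λ) = n − rank(A − λI):
  rank(A − (-4)·I) = 3, so dim ker(A − (-4)·I) = n − 3 = 2

Summary:
  λ = -4: algebraic multiplicity = 5, geometric multiplicity = 2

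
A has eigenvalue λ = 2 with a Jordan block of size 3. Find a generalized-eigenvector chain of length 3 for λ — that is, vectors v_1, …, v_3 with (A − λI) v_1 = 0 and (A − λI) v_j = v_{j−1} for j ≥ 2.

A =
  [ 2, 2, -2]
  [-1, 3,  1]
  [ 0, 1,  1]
A Jordan chain for λ = 2 of length 3:
v_1 = (-2, -1, -1)ᵀ
v_2 = (0, -1, 0)ᵀ
v_3 = (1, 0, 0)ᵀ

Let N = A − (2)·I. We want v_3 with N^3 v_3 = 0 but N^2 v_3 ≠ 0; then v_{j-1} := N · v_j for j = 3, …, 2.

Pick v_3 = (1, 0, 0)ᵀ.
Then v_2 = N · v_3 = (0, -1, 0)ᵀ.
Then v_1 = N · v_2 = (-2, -1, -1)ᵀ.

Sanity check: (A − (2)·I) v_1 = (0, 0, 0)ᵀ = 0. ✓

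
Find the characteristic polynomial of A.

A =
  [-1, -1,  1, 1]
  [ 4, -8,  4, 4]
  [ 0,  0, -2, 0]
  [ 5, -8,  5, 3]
x^4 + 8*x^3 + 24*x^2 + 32*x + 16

Expanding det(x·I − A) (e.g. by cofactor expansion or by noting that A is similar to its Jordan form J, which has the same characteristic polynomial as A) gives
  χ_A(x) = x^4 + 8*x^3 + 24*x^2 + 32*x + 16
which factors as (x + 2)^4. The eigenvalues (with algebraic multiplicities) are λ = -2 with multiplicity 4.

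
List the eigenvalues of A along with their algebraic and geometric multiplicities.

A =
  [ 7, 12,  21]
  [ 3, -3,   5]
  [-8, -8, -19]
λ = -5: alg = 3, geom = 1

Step 1 — factor the characteristic polynomial to read off the algebraic multiplicities:
  χ_A(x) = (x + 5)^3

Step 2 — compute geometric multiplicities via the rank-nullity identity g(λ) = n − rank(A − λI):
  rank(A − (-5)·I) = 2, so dim ker(A − (-5)·I) = n − 2 = 1

Summary:
  λ = -5: algebraic multiplicity = 3, geometric multiplicity = 1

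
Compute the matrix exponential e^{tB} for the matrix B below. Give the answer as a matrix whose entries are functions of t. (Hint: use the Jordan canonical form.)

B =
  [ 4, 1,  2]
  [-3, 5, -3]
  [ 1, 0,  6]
e^{tB} =
  [-t*exp(5*t) + exp(5*t), -t^2*exp(5*t)/2 + t*exp(5*t), -3*t^2*exp(5*t)/2 + 2*t*exp(5*t)]
  [-3*t*exp(5*t), -3*t^2*exp(5*t)/2 + exp(5*t), -9*t^2*exp(5*t)/2 - 3*t*exp(5*t)]
  [t*exp(5*t), t^2*exp(5*t)/2, 3*t^2*exp(5*t)/2 + t*exp(5*t) + exp(5*t)]

Strategy: write B = P · J · P⁻¹ where J is a Jordan canonical form, so e^{tB} = P · e^{tJ} · P⁻¹, and e^{tJ} can be computed block-by-block.

B has Jordan form
J =
  [5, 1, 0]
  [0, 5, 1]
  [0, 0, 5]
(up to reordering of blocks).

Per-block formulas:
  For a 3×3 Jordan block J_3(5): exp(t · J_3(5)) = e^(5t)·(I + t·N + (t^2/2)·N^2), where N is the 3×3 nilpotent shift.

After assembling e^{tJ} and conjugating by P, we get:

e^{tB} =
  [-t*exp(5*t) + exp(5*t), -t^2*exp(5*t)/2 + t*exp(5*t), -3*t^2*exp(5*t)/2 + 2*t*exp(5*t)]
  [-3*t*exp(5*t), -3*t^2*exp(5*t)/2 + exp(5*t), -9*t^2*exp(5*t)/2 - 3*t*exp(5*t)]
  [t*exp(5*t), t^2*exp(5*t)/2, 3*t^2*exp(5*t)/2 + t*exp(5*t) + exp(5*t)]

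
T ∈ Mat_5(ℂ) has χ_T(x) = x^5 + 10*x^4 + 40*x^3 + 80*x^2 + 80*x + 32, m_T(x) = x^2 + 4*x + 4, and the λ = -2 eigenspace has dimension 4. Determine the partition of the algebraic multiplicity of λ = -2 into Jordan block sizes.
Block sizes for λ = -2: [2, 1, 1, 1]

Step 1 — from the characteristic polynomial, algebraic multiplicity of λ = -2 is 5. From dim ker(T − (-2)·I) = 4, there are exactly 4 Jordan blocks for λ = -2.
Step 2 — from the minimal polynomial, the factor (x + 2)^2 tells us the largest block for λ = -2 has size 2.
Step 3 — with total size 5, 4 blocks, and largest block 2, the block sizes (in nonincreasing order) are [2, 1, 1, 1].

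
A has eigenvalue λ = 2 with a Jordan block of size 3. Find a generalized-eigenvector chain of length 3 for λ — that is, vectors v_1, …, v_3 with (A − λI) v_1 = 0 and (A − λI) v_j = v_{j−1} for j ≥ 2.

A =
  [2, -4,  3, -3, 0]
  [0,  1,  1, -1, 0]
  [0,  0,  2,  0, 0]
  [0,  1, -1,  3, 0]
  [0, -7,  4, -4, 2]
A Jordan chain for λ = 2 of length 3:
v_1 = (1, 0, 0, 0, 3)ᵀ
v_2 = (-4, -1, 0, 1, -7)ᵀ
v_3 = (0, 1, 0, 0, 0)ᵀ

Let N = A − (2)·I. We want v_3 with N^3 v_3 = 0 but N^2 v_3 ≠ 0; then v_{j-1} := N · v_j for j = 3, …, 2.

Pick v_3 = (0, 1, 0, 0, 0)ᵀ.
Then v_2 = N · v_3 = (-4, -1, 0, 1, -7)ᵀ.
Then v_1 = N · v_2 = (1, 0, 0, 0, 3)ᵀ.

Sanity check: (A − (2)·I) v_1 = (0, 0, 0, 0, 0)ᵀ = 0. ✓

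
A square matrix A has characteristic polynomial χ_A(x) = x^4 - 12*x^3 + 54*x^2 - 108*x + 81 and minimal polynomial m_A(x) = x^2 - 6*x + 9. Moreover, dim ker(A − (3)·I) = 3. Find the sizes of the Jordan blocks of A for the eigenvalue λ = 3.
Block sizes for λ = 3: [2, 1, 1]

Step 1 — from the characteristic polynomial, algebraic multiplicity of λ = 3 is 4. From dim ker(A − (3)·I) = 3, there are exactly 3 Jordan blocks for λ = 3.
Step 2 — from the minimal polynomial, the factor (x − 3)^2 tells us the largest block for λ = 3 has size 2.
Step 3 — with total size 4, 3 blocks, and largest block 2, the block sizes (in nonincreasing order) are [2, 1, 1].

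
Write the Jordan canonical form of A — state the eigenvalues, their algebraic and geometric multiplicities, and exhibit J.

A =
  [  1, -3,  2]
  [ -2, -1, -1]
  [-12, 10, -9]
J_3(-3)

The characteristic polynomial is
  det(x·I − A) = x^3 + 9*x^2 + 27*x + 27 = (x + 3)^3

Eigenvalues and multiplicities (the geometric multiplicity of λ is n − rank(A − λI), which equals the number of Jordan blocks for λ):
  λ = -3: algebraic multiplicity = 3, geometric multiplicity = 1

Determining the block sizes for each eigenvalue:
  λ = -3: one block (gm = 1), so the single block has size am = 3 → block sizes [3]

Assembling the blocks gives a Jordan form
J =
  [-3,  1,  0]
  [ 0, -3,  1]
  [ 0,  0, -3]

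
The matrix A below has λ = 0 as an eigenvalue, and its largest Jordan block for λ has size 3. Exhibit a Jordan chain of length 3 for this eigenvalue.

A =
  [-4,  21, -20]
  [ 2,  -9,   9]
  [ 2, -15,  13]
A Jordan chain for λ = 0 of length 3:
v_1 = (18, -8, -12)ᵀ
v_2 = (-4, 2, 2)ᵀ
v_3 = (1, 0, 0)ᵀ

Let N = A − (0)·I. We want v_3 with N^3 v_3 = 0 but N^2 v_3 ≠ 0; then v_{j-1} := N · v_j for j = 3, …, 2.

Pick v_3 = (1, 0, 0)ᵀ.
Then v_2 = N · v_3 = (-4, 2, 2)ᵀ.
Then v_1 = N · v_2 = (18, -8, -12)ᵀ.

Sanity check: (A − (0)·I) v_1 = (0, 0, 0)ᵀ = 0. ✓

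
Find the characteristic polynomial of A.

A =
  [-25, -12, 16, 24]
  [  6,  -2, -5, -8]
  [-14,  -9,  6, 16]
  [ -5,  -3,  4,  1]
x^4 + 20*x^3 + 150*x^2 + 500*x + 625

Expanding det(x·I − A) (e.g. by cofactor expansion or by noting that A is similar to its Jordan form J, which has the same characteristic polynomial as A) gives
  χ_A(x) = x^4 + 20*x^3 + 150*x^2 + 500*x + 625
which factors as (x + 5)^4. The eigenvalues (with algebraic multiplicities) are λ = -5 with multiplicity 4.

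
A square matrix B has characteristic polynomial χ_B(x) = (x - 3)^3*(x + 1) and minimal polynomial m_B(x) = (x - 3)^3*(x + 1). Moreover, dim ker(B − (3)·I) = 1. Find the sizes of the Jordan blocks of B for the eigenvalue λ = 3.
Block sizes for λ = 3: [3]

Step 1 — from the characteristic polynomial, algebraic multiplicity of λ = 3 is 3. From dim ker(B − (3)·I) = 1, there are exactly 1 Jordan blocks for λ = 3.
Step 2 — from the minimal polynomial, the factor (x − 3)^3 tells us the largest block for λ = 3 has size 3.
Step 3 — with total size 3, 1 blocks, and largest block 3, the block sizes (in nonincreasing order) are [3].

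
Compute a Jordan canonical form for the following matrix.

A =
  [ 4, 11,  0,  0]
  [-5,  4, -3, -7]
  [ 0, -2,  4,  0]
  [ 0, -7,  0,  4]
J_3(4) ⊕ J_1(4)

The characteristic polynomial is
  det(x·I − A) = x^4 - 16*x^3 + 96*x^2 - 256*x + 256 = (x - 4)^4

Eigenvalues and multiplicities (the geometric multiplicity of λ is n − rank(A − λI), which equals the number of Jordan blocks for λ):
  λ = 4: algebraic multiplicity = 4, geometric multiplicity = 2

Determining the block sizes for each eigenvalue:
  λ = 4: with am = 4 and gm = 2, the partition is not yet determined (e.g. several partitions of 4 into 2 parts exist). Let N = A − (4)·I. Computing rank(N^1) = 2, rank(N^2) = 1, rank(N^3) = 0; the number of blocks of size ≥ j is rank(N^{j−1}) − rank(N^j), giving [2, 1, 1]. So we have 1 block(s) of size 3, 1 block(s) of size 1 → block sizes [3, 1]

Assembling the blocks gives a Jordan form
J =
  [4, 1, 0, 0]
  [0, 4, 1, 0]
  [0, 0, 4, 0]
  [0, 0, 0, 4]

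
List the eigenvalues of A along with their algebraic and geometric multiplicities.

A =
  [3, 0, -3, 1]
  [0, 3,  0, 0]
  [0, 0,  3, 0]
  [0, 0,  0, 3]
λ = 3: alg = 4, geom = 3

Step 1 — factor the characteristic polynomial to read off the algebraic multiplicities:
  χ_A(x) = (x - 3)^4

Step 2 — compute geometric multiplicities via the rank-nullity identity g(λ) = n − rank(A − λI):
  rank(A − (3)·I) = 1, so dim ker(A − (3)·I) = n − 1 = 3

Summary:
  λ = 3: algebraic multiplicity = 4, geometric multiplicity = 3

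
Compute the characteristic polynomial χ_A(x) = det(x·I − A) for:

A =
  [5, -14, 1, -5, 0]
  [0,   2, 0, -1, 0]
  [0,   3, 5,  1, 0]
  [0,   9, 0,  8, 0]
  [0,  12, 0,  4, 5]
x^5 - 25*x^4 + 250*x^3 - 1250*x^2 + 3125*x - 3125

Expanding det(x·I − A) (e.g. by cofactor expansion or by noting that A is similar to its Jordan form J, which has the same characteristic polynomial as A) gives
  χ_A(x) = x^5 - 25*x^4 + 250*x^3 - 1250*x^2 + 3125*x - 3125
which factors as (x - 5)^5. The eigenvalues (with algebraic multiplicities) are λ = 5 with multiplicity 5.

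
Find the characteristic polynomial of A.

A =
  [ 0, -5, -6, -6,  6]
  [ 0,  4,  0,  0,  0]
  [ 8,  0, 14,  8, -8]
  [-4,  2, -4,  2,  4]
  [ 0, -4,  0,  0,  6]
x^5 - 26*x^4 + 268*x^3 - 1368*x^2 + 3456*x - 3456

Expanding det(x·I − A) (e.g. by cofactor expansion or by noting that A is similar to its Jordan form J, which has the same characteristic polynomial as A) gives
  χ_A(x) = x^5 - 26*x^4 + 268*x^3 - 1368*x^2 + 3456*x - 3456
which factors as (x - 6)^3*(x - 4)^2. The eigenvalues (with algebraic multiplicities) are λ = 4 with multiplicity 2, λ = 6 with multiplicity 3.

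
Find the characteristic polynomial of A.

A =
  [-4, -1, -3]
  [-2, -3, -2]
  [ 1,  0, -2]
x^3 + 9*x^2 + 27*x + 27

Expanding det(x·I − A) (e.g. by cofactor expansion or by noting that A is similar to its Jordan form J, which has the same characteristic polynomial as A) gives
  χ_A(x) = x^3 + 9*x^2 + 27*x + 27
which factors as (x + 3)^3. The eigenvalues (with algebraic multiplicities) are λ = -3 with multiplicity 3.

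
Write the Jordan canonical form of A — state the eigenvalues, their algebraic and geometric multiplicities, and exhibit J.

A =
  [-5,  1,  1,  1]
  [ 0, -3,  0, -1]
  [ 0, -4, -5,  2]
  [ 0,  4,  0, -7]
J_3(-5) ⊕ J_1(-5)

The characteristic polynomial is
  det(x·I − A) = x^4 + 20*x^3 + 150*x^2 + 500*x + 625 = (x + 5)^4

Eigenvalues and multiplicities (the geometric multiplicity of λ is n − rank(A − λI), which equals the number of Jordan blocks for λ):
  λ = -5: algebraic multiplicity = 4, geometric multiplicity = 2

Determining the block sizes for each eigenvalue:
  λ = -5: with am = 4 and gm = 2, the partition is not yet determined (e.g. several partitions of 4 into 2 parts exist). Let N = A − (-5)·I. Computing rank(N^1) = 2, rank(N^2) = 1, rank(N^3) = 0; the number of blocks of size ≥ j is rank(N^{j−1}) − rank(N^j), giving [2, 1, 1]. So we have 1 block(s) of size 3, 1 block(s) of size 1 → block sizes [3, 1]

Assembling the blocks gives a Jordan form
J =
  [-5,  1,  0,  0]
  [ 0, -5,  1,  0]
  [ 0,  0, -5,  0]
  [ 0,  0,  0, -5]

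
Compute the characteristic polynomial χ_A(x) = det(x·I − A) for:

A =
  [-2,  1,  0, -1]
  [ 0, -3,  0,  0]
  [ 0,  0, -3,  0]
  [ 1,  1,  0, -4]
x^4 + 12*x^3 + 54*x^2 + 108*x + 81

Expanding det(x·I − A) (e.g. by cofactor expansion or by noting that A is similar to its Jordan form J, which has the same characteristic polynomial as A) gives
  χ_A(x) = x^4 + 12*x^3 + 54*x^2 + 108*x + 81
which factors as (x + 3)^4. The eigenvalues (with algebraic multiplicities) are λ = -3 with multiplicity 4.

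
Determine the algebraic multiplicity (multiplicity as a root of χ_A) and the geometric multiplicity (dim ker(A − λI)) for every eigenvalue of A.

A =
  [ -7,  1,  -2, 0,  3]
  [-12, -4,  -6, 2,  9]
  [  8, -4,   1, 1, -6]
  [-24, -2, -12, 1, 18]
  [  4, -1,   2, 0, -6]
λ = -3: alg = 5, geom = 3

Step 1 — factor the characteristic polynomial to read off the algebraic multiplicities:
  χ_A(x) = (x + 3)^5

Step 2 — compute geometric multiplicities via the rank-nullity identity g(λ) = n − rank(A − λI):
  rank(A − (-3)·I) = 2, so dim ker(A − (-3)·I) = n − 2 = 3

Summary:
  λ = -3: algebraic multiplicity = 5, geometric multiplicity = 3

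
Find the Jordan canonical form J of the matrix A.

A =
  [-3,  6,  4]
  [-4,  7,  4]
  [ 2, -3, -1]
J_2(1) ⊕ J_1(1)

The characteristic polynomial is
  det(x·I − A) = x^3 - 3*x^2 + 3*x - 1 = (x - 1)^3

Eigenvalues and multiplicities (the geometric multiplicity of λ is n − rank(A − λI), which equals the number of Jordan blocks for λ):
  λ = 1: algebraic multiplicity = 3, geometric multiplicity = 2

Determining the block sizes for each eigenvalue:
  λ = 1: 2 blocks summing to 3 forces exactly one block of size 2 and the rest size 1 → block sizes [2, 1]

Assembling the blocks gives a Jordan form
J =
  [1, 1, 0]
  [0, 1, 0]
  [0, 0, 1]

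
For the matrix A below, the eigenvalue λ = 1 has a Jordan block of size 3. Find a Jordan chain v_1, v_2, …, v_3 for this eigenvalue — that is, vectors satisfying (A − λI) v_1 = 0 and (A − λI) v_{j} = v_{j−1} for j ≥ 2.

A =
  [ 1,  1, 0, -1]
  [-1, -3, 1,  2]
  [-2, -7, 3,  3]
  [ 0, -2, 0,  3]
A Jordan chain for λ = 1 of length 3:
v_1 = (-1, 2, 3, 2)ᵀ
v_2 = (0, -1, -2, 0)ᵀ
v_3 = (1, 0, 0, 0)ᵀ

Let N = A − (1)·I. We want v_3 with N^3 v_3 = 0 but N^2 v_3 ≠ 0; then v_{j-1} := N · v_j for j = 3, …, 2.

Pick v_3 = (1, 0, 0, 0)ᵀ.
Then v_2 = N · v_3 = (0, -1, -2, 0)ᵀ.
Then v_1 = N · v_2 = (-1, 2, 3, 2)ᵀ.

Sanity check: (A − (1)·I) v_1 = (0, 0, 0, 0)ᵀ = 0. ✓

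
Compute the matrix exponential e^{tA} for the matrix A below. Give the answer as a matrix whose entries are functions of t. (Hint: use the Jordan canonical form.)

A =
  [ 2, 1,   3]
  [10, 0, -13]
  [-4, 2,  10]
e^{tA} =
  [t^2*exp(4*t) - 2*t*exp(4*t) + exp(4*t), t*exp(4*t), -t^2*exp(4*t)/2 + 3*t*exp(4*t)]
  [-4*t^2*exp(4*t) + 10*t*exp(4*t), -4*t*exp(4*t) + exp(4*t), 2*t^2*exp(4*t) - 13*t*exp(4*t)]
  [2*t^2*exp(4*t) - 4*t*exp(4*t), 2*t*exp(4*t), -t^2*exp(4*t) + 6*t*exp(4*t) + exp(4*t)]

Strategy: write A = P · J · P⁻¹ where J is a Jordan canonical form, so e^{tA} = P · e^{tJ} · P⁻¹, and e^{tJ} can be computed block-by-block.

A has Jordan form
J =
  [4, 1, 0]
  [0, 4, 1]
  [0, 0, 4]
(up to reordering of blocks).

Per-block formulas:
  For a 3×3 Jordan block J_3(4): exp(t · J_3(4)) = e^(4t)·(I + t·N + (t^2/2)·N^2), where N is the 3×3 nilpotent shift.

After assembling e^{tJ} and conjugating by P, we get:

e^{tA} =
  [t^2*exp(4*t) - 2*t*exp(4*t) + exp(4*t), t*exp(4*t), -t^2*exp(4*t)/2 + 3*t*exp(4*t)]
  [-4*t^2*exp(4*t) + 10*t*exp(4*t), -4*t*exp(4*t) + exp(4*t), 2*t^2*exp(4*t) - 13*t*exp(4*t)]
  [2*t^2*exp(4*t) - 4*t*exp(4*t), 2*t*exp(4*t), -t^2*exp(4*t) + 6*t*exp(4*t) + exp(4*t)]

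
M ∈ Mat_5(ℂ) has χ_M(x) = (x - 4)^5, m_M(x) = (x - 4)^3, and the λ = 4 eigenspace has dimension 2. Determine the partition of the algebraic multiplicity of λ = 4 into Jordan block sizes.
Block sizes for λ = 4: [3, 2]

Step 1 — from the characteristic polynomial, algebraic multiplicity of λ = 4 is 5. From dim ker(M − (4)·I) = 2, there are exactly 2 Jordan blocks for λ = 4.
Step 2 — from the minimal polynomial, the factor (x − 4)^3 tells us the largest block for λ = 4 has size 3.
Step 3 — with total size 5, 2 blocks, and largest block 3, the block sizes (in nonincreasing order) are [3, 2].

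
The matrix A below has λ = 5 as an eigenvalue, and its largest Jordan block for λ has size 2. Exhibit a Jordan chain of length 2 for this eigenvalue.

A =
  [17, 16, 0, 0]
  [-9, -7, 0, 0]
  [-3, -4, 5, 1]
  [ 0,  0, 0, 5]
A Jordan chain for λ = 5 of length 2:
v_1 = (12, -9, -3, 0)ᵀ
v_2 = (1, 0, 0, 0)ᵀ

Let N = A − (5)·I. We want v_2 with N^2 v_2 = 0 but N^1 v_2 ≠ 0; then v_{j-1} := N · v_j for j = 2, …, 2.

Pick v_2 = (1, 0, 0, 0)ᵀ.
Then v_1 = N · v_2 = (12, -9, -3, 0)ᵀ.

Sanity check: (A − (5)·I) v_1 = (0, 0, 0, 0)ᵀ = 0. ✓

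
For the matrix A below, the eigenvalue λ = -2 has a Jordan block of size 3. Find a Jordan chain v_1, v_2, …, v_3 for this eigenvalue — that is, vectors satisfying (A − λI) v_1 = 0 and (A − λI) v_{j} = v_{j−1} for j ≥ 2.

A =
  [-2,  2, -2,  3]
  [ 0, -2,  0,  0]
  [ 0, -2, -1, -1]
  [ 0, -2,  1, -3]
A Jordan chain for λ = -2 of length 3:
v_1 = (-2, 0, 0, 0)ᵀ
v_2 = (2, 0, -2, -2)ᵀ
v_3 = (0, 1, 0, 0)ᵀ

Let N = A − (-2)·I. We want v_3 with N^3 v_3 = 0 but N^2 v_3 ≠ 0; then v_{j-1} := N · v_j for j = 3, …, 2.

Pick v_3 = (0, 1, 0, 0)ᵀ.
Then v_2 = N · v_3 = (2, 0, -2, -2)ᵀ.
Then v_1 = N · v_2 = (-2, 0, 0, 0)ᵀ.

Sanity check: (A − (-2)·I) v_1 = (0, 0, 0, 0)ᵀ = 0. ✓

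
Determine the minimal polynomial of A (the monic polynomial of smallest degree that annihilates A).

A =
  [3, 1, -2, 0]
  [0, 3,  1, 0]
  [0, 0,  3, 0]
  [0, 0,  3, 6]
x^4 - 15*x^3 + 81*x^2 - 189*x + 162

The characteristic polynomial is χ_A(x) = (x - 6)*(x - 3)^3, so the eigenvalues are known. The minimal polynomial is
  m_A(x) = Π_λ (x − λ)^{k_λ}
where k_λ is the size of the *largest* Jordan block for λ (equivalently, the smallest k with (A − λI)^k v = 0 for every generalised eigenvector v of λ).

  λ = 3: largest Jordan block has size 3, contributing (x − 3)^3
  λ = 6: largest Jordan block has size 1, contributing (x − 6)

So m_A(x) = (x - 6)*(x - 3)^3 = x^4 - 15*x^3 + 81*x^2 - 189*x + 162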